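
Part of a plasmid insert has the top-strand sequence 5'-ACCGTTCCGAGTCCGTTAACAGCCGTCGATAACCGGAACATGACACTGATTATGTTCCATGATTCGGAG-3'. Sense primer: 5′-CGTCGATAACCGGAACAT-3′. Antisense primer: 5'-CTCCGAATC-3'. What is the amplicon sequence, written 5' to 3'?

Scanning the template, CGTCGATAACCGGAACAT occurs at positions 24–41; this primer anneals to the bottom strand there with its 3' end pointing downstream.
Reverse complement of the reverse primer: GATTCGGAG. This occurs on the top strand at positions 61–69.
The product is the template from position 24 through 69 (46 bp).

5'-CGTCGATAACCGGAACATGACACTGATTATGTTCCATGATTCGGAG-3'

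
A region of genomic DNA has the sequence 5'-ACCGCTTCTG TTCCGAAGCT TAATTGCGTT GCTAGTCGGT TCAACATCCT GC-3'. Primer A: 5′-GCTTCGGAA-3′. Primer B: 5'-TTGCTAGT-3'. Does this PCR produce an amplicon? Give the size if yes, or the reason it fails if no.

Primer A (GCTTCGGAA) has reverse complement TTCCGAAGC, which matches the top strand at positions 11–19; primer A anneals to the top strand there with its 3' end pointing upstream toward position 11.
Primer B (TTGCTAGT) matches the top strand directly at positions 29–36; it anneals to the bottom strand with its 3' end pointing downstream toward position 36.
The 3' ends diverge (primer A extends toward position 1, primer B toward position 52), so the primers never converge on a shared product.

No product — the primers' 3' ends point away from each other.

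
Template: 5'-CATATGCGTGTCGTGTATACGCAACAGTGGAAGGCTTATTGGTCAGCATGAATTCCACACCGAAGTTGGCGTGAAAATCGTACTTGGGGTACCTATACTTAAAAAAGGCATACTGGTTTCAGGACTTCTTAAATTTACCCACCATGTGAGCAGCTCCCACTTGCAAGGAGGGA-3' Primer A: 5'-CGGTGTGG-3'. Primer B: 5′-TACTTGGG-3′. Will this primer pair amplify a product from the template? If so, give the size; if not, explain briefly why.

No product — the primers' 3' ends point away from each other.

Primer A (CGGTGTGG) has reverse complement CCACACCG, which matches the top strand at positions 55–62; primer A anneals to the top strand there with its 3' end pointing upstream toward position 55.
Primer B (TACTTGGG) matches the top strand directly at positions 81–88; it anneals to the bottom strand with its 3' end pointing downstream toward position 88.
The 3' ends diverge (primer A extends toward position 1, primer B toward position 173), so the primers never converge on a shared product.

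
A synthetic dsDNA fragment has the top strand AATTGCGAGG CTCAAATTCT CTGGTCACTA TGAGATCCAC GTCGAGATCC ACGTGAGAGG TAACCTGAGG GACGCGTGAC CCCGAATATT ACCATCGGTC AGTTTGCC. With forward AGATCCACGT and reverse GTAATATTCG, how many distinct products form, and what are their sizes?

Two products: 60 bp, 48 bp

The forward primer AGATCCACGT matches the top strand at positions 33–42, 45–54.
The reverse primer's reverse complement is CGAATATTAC, matching at positions 83–92.
Each forward site pairs with the reverse site to give a product ending at position 92: sizes 60, 48 bp.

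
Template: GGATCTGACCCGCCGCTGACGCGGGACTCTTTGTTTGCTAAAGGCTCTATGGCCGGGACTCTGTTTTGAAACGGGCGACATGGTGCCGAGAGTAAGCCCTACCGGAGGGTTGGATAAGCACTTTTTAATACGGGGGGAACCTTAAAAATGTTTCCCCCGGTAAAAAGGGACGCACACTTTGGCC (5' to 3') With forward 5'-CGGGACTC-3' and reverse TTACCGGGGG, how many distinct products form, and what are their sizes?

Two products: 142 bp, 110 bp

The forward primer CGGGACTC matches the top strand at positions 22–29, 54–61.
The reverse primer's reverse complement is CCCCCGGTAA, matching at positions 154–163.
Each forward site pairs with the reverse site to give a product ending at position 163: sizes 142, 110 bp.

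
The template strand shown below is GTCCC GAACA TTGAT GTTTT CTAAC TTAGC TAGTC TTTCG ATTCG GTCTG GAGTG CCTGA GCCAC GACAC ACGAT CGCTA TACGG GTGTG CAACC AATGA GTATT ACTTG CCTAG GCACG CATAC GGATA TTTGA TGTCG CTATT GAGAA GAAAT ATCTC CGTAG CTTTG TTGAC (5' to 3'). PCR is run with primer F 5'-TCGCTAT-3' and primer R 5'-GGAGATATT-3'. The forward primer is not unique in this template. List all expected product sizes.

The forward primer TCGCTAT matches the top strand at positions 75–81, 138–144.
The reverse primer's reverse complement is AATATCTCC, matching at positions 153–161.
Each forward site pairs with the reverse site to give a product ending at position 161: sizes 87, 24 bp.

87 bp, 24 bp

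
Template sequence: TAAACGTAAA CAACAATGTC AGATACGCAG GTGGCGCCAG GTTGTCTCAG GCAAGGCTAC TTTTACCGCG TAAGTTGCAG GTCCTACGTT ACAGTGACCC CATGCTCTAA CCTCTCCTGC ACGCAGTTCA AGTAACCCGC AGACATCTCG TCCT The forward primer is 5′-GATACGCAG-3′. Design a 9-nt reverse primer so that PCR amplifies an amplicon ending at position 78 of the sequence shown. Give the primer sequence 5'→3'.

5'-GCAACTTAC-3'

The forward primer binds at positions 22–30; the product's 3' end on the top strand is position 78.
The reverse primer anneals to the top strand over positions 70–78, i.e. to GTAAGTTGC.
Its sequence written 5'→3' is the reverse complement: GCAACTTAC.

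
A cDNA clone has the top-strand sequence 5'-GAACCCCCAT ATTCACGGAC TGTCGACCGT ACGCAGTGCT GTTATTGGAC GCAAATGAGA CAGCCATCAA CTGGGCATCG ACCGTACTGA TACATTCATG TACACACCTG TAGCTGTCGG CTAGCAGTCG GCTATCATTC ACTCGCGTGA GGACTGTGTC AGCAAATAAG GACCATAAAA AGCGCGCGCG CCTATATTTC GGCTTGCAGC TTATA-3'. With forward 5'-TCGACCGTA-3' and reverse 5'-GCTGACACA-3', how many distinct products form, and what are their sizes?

The forward primer TCGACCGTA matches the top strand at positions 23–31, 78–86.
The reverse primer's reverse complement is TGTGTCAGC, matching at positions 155–163.
Each forward site pairs with the reverse site to give a product ending at position 163: sizes 141, 86 bp.

Two products: 141 bp, 86 bp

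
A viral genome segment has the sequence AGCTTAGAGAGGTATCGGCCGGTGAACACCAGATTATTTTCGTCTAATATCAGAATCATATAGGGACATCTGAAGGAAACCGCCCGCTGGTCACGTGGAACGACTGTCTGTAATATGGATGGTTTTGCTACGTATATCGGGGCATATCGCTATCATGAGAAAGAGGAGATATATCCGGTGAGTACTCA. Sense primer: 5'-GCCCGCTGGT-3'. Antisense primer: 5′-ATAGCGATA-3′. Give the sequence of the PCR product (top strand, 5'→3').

The forward primer matches the template at positions 82–91.
Reverse complement of the reverse primer: TATCGCTAT. This occurs on the top strand at positions 145–153.
The product is the template from position 82 through 153 (72 bp).

5'-GCCCGCTGGTCACGTGGAACGACTGTCTGTAATATGGATGGTTTTGCTACGTATATCGGGGCATATCGCTAT-3'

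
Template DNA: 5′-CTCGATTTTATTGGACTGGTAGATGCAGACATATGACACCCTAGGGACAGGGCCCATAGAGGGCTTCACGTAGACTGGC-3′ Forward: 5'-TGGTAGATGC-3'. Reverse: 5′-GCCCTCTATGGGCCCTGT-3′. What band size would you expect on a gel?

The forward primer matches the template at positions 17–26.
Reverse complement of the reverse primer: ACAGGGCCCATAGAGGGC. This occurs on the top strand at positions 47–64.
Amplicon spans positions 17–64: 48 bp.

48 bp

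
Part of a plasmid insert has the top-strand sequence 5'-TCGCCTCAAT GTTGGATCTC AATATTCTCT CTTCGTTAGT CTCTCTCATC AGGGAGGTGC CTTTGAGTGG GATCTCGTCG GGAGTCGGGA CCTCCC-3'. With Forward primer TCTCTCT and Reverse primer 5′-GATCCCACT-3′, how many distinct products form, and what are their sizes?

Two products: 49 bp, 35 bp

The forward primer TCTCTCT matches the top strand at positions 26–32, 40–46.
The reverse primer's reverse complement is AGTGGGATC, matching at positions 66–74.
Each forward site pairs with the reverse site to give a product ending at position 74: sizes 49, 35 bp.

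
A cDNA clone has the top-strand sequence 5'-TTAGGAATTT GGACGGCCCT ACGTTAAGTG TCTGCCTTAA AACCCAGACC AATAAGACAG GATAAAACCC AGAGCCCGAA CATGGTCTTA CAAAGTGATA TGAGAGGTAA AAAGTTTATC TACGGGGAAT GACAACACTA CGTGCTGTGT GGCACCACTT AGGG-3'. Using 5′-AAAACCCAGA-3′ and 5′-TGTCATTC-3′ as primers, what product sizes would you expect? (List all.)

96 bp, 71 bp

The forward primer AAAACCCAGA matches the top strand at positions 39–48, 64–73.
The reverse primer's reverse complement is GAATGACA, matching at positions 127–134.
Each forward site pairs with the reverse site to give a product ending at position 134: sizes 96, 71 bp.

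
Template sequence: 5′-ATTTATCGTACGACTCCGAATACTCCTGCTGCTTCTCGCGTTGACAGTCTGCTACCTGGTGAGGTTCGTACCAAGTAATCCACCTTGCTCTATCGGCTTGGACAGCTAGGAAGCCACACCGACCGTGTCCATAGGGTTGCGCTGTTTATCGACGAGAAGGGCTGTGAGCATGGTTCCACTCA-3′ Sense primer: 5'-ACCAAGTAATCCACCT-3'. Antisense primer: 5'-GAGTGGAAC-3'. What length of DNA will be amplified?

Scanning the template, ACCAAGTAATCCACCT occurs at positions 70–85; this primer anneals to the bottom strand there with its 3' end pointing downstream.
The reverse primer's reverse complement is GTTCCACTC, which matches the template at positions 173–181.
Product length = (reverse-primer end) − (forward-primer start) + 1 = 181 − 70 + 1 = 112 bp.

112 bp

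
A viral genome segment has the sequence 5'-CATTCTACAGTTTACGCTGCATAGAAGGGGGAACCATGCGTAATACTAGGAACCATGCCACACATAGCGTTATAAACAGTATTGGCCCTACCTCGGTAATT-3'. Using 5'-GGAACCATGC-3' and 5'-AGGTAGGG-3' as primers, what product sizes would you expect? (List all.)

The forward primer GGAACCATGC matches the top strand at positions 30–39, 49–58.
The reverse primer's reverse complement is CCCTACCT, matching at positions 86–93.
Each forward site pairs with the reverse site to give a product ending at position 93: sizes 64, 45 bp.

64 bp, 45 bp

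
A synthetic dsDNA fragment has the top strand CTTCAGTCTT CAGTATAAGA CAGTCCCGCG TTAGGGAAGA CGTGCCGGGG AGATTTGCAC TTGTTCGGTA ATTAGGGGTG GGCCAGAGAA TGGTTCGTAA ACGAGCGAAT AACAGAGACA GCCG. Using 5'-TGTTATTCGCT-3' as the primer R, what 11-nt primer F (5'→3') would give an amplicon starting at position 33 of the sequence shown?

5'-AGGGAAGACGT-3'

The reverse primer's reverse complement AGCGAATAACA matches the template at positions 104–114; the product starts at position 33.
The forward primer is identical to the top strand over positions 33–43: AGGGAAGACGT.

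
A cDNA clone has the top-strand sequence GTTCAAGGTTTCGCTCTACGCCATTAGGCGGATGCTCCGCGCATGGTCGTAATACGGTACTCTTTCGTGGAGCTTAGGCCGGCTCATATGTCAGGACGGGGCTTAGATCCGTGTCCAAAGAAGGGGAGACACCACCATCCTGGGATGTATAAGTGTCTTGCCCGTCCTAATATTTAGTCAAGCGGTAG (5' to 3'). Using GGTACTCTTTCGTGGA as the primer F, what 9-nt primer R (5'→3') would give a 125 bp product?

5'-TGACTAAAT-3'

The forward primer binds at positions 56–71, so a 125 bp product ends at position 56 + 125 − 1 = 180.
The reverse primer anneals to the top strand over positions 172–180, i.e. to ATTTAGTCA.
Its sequence written 5'→3' is the reverse complement: TGACTAAAT.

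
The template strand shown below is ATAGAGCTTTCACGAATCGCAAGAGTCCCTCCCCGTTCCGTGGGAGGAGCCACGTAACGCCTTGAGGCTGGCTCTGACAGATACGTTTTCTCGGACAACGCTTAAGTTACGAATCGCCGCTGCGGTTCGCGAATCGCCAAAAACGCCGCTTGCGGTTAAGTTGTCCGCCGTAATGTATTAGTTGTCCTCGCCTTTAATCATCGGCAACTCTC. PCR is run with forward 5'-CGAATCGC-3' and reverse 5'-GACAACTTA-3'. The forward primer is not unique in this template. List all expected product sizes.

The forward primer CGAATCGC matches the top strand at positions 13–20, 110–117, 130–137.
The reverse primer's reverse complement is TAAGTTGTC, matching at positions 157–165.
Each forward site pairs with the reverse site to give a product ending at position 165: sizes 153, 56, 36 bp.

153 bp, 56 bp, 36 bp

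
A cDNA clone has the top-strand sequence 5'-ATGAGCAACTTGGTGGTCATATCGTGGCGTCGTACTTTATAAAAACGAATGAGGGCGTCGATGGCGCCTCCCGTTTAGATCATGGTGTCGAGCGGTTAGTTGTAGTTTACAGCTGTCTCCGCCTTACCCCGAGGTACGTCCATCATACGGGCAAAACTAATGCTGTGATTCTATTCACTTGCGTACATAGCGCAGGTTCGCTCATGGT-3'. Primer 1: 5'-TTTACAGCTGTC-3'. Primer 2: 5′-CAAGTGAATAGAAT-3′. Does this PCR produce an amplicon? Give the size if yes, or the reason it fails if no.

Yes — a 76 bp product.

Primer 1 (TTTACAGCTGTC) matches the top strand at positions 106–117; it acts as a forward primer.
Primer 2's reverse complement is ATTCTATTCACTTG, matching the top strand at positions 168–181; it acts as a reverse primer.
The 3' ends face each other across positions 106–181, giving a 76 bp product.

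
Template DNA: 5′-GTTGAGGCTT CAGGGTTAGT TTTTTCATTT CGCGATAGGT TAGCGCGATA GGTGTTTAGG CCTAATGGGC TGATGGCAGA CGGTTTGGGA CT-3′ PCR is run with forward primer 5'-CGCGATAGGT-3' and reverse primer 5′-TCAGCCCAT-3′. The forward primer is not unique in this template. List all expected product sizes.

43 bp, 30 bp

The forward primer CGCGATAGGT matches the top strand at positions 31–40, 44–53.
The reverse primer's reverse complement is ATGGGCTGA, matching at positions 65–73.
Each forward site pairs with the reverse site to give a product ending at position 73: sizes 43, 30 bp.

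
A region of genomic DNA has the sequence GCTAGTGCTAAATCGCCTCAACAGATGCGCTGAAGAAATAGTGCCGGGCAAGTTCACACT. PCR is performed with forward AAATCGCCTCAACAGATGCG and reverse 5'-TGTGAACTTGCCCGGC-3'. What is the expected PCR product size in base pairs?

49 bp

The forward primer matches the template at positions 10–29.
Reverse complement of the reverse primer: GCCGGGCAAGTTCACA. This occurs on the top strand at positions 43–58.
The product runs from position 10 to position 58, so its length is 58 − 10 + 1 = 49 bp.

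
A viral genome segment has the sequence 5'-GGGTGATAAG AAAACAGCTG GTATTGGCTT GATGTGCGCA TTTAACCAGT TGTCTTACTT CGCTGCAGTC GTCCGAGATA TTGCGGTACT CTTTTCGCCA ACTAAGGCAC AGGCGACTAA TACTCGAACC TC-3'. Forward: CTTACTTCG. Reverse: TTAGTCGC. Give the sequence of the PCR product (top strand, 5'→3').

5'-CTTACTTCGCTGCAGTCGTCCGAGATATTGCGGTACTCTTTTCGCCAACTAAGGCACAGGCGACTAA-3'

The forward primer matches the template at positions 54–62.
Reverse complement of the reverse primer: GCGACTAA. This occurs on the top strand at positions 113–120.
The product is the template from position 54 through 120 (67 bp).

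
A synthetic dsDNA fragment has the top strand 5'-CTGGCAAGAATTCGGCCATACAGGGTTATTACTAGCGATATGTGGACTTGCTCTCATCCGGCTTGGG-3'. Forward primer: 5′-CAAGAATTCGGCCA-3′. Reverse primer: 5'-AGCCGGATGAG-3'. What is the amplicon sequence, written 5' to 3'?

Scanning the template, CAAGAATTCGGCCA occurs at positions 5–18; this primer anneals to the bottom strand there with its 3' end pointing downstream.
Taking the reverse complement of AGCCGGATGAG gives CTCATCCGGCT, found at positions 53–63 on the template; the primer anneals here to the top strand with its 3' end pointing upstream.
The product is the template from position 5 through 63 (59 bp).

5'-CAAGAATTCGGCCATACAGGGTTATTACTAGCGATATGTGGACTTGCTCTCATCCGGCT-3'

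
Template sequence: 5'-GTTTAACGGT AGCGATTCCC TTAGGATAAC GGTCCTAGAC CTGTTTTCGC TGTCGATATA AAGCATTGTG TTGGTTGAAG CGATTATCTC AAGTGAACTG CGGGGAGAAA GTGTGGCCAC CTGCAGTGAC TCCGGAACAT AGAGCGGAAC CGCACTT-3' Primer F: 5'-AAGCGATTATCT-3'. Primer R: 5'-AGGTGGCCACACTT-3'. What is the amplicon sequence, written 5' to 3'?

The forward primer matches the template at positions 78–89.
Reverse complement of the reverse primer: AAGTGTGGCCACCT. This occurs on the top strand at positions 109–122.
The product is the template from position 78 through 122 (45 bp).

5'-AAGCGATTATCTCAAGTGAACTGCGGGGAGAAAGTGTGGCCACCT-3'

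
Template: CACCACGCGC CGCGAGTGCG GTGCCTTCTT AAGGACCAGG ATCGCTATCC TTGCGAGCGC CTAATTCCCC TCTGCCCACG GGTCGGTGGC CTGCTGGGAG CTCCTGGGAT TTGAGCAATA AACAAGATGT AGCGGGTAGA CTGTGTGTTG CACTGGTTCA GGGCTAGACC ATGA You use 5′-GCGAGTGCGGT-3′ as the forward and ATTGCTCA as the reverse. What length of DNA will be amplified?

The forward primer matches the template at positions 12–22.
Reverse complement of the reverse primer: TGAGCAAT. This occurs on the top strand at positions 112–119.
The product runs from position 12 to position 119, so its length is 119 − 12 + 1 = 108 bp.

108 bp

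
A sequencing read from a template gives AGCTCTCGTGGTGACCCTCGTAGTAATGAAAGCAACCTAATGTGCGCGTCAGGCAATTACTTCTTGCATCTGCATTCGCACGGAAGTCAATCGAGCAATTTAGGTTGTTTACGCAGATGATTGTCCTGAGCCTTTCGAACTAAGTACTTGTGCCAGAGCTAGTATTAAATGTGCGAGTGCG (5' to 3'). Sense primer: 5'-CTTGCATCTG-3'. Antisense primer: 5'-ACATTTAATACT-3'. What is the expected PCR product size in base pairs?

Forward primer CTTGCATCTG is found on the top strand at positions 63–72.
Taking the reverse complement of ACATTTAATACT gives AGTATTAAATGT, found at positions 161–172 on the template; the primer anneals here to the top strand with its 3' end pointing upstream.
Product length = (reverse-primer end) − (forward-primer start) + 1 = 172 − 63 + 1 = 110 bp.

110 bp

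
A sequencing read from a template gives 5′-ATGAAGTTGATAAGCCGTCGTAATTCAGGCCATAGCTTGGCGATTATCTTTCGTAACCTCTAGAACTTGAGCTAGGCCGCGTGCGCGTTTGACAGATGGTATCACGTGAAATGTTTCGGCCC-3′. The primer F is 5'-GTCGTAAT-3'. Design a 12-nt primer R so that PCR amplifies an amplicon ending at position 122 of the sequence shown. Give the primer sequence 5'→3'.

5'-GGGCCGAAACAT-3'

The forward primer binds at positions 17–24; the product's 3' end on the top strand is position 122.
The reverse primer anneals to the top strand over positions 111–122, i.e. to ATGTTTCGGCCC.
Its sequence written 5'→3' is the reverse complement: GGGCCGAAACAT.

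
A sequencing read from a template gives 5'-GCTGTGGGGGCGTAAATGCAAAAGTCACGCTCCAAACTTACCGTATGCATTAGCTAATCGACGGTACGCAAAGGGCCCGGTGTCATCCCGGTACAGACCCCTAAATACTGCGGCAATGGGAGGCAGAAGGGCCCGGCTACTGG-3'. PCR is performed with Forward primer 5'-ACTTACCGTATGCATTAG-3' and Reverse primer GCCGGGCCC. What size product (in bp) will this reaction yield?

The forward primer matches the template at positions 36–53.
The reverse primer's reverse complement is GGGCCCGGC, which matches the template at positions 129–137.
Product length = (reverse-primer end) − (forward-primer start) + 1 = 137 − 36 + 1 = 102 bp.

102 bp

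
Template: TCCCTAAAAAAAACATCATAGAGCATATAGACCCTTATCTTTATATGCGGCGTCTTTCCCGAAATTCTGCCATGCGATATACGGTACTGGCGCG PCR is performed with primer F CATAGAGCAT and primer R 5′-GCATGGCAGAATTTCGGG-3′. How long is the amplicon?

59 bp

The forward primer matches the template at positions 17–26.
Reverse complement of the reverse primer: CCCGAAATTCTGCCATGC. This occurs on the top strand at positions 58–75.
Product length = (reverse-primer end) − (forward-primer start) + 1 = 75 − 17 + 1 = 59 bp.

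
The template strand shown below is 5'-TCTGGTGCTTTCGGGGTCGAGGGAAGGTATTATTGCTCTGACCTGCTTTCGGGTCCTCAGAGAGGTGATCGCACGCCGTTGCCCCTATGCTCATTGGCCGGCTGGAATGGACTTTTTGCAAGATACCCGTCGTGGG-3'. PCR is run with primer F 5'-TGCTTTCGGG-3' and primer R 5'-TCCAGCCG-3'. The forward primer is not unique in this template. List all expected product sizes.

The forward primer TGCTTTCGGG matches the top strand at positions 6–15, 44–53.
The reverse primer's reverse complement is CGGCTGGA, matching at positions 99–106.
Each forward site pairs with the reverse site to give a product ending at position 106: sizes 101, 63 bp.

101 bp, 63 bp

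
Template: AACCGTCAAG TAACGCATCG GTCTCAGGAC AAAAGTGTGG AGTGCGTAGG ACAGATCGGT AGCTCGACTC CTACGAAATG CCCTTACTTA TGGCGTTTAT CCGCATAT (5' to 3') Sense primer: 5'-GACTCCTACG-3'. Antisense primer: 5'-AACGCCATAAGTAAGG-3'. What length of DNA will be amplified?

32 bp

The forward primer matches the template at positions 66–75.
Taking the reverse complement of AACGCCATAAGTAAGG gives CCTTACTTATGGCGTT, found at positions 82–97 on the template; the primer anneals here to the top strand with its 3' end pointing upstream.
Product length = (reverse-primer end) − (forward-primer start) + 1 = 97 − 66 + 1 = 32 bp.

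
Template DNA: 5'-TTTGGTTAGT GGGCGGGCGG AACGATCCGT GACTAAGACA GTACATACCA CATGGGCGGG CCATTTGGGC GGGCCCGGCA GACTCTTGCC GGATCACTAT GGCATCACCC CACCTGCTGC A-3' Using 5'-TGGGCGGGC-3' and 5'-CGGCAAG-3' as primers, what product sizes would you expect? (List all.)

82 bp, 39 bp, 26 bp

The forward primer TGGGCGGGC matches the top strand at positions 10–18, 53–61, 66–74.
The reverse primer's reverse complement is CTTGCCG, matching at positions 85–91.
Each forward site pairs with the reverse site to give a product ending at position 91: sizes 82, 39, 26 bp.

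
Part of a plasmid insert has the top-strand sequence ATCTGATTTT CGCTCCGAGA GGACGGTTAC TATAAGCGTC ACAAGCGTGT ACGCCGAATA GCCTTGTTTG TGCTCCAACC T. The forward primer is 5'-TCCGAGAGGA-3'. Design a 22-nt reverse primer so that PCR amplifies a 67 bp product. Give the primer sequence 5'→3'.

5'-GGTTGGAGCACAAACAAGGCTA-3'

The forward primer binds at positions 14–23, so a 67 bp product ends at position 14 + 67 − 1 = 80.
The reverse primer anneals to the top strand over positions 59–80, i.e. to TAGCCTTGTTTGTGCTCCAACC.
Its sequence written 5'→3' is the reverse complement: GGTTGGAGCACAAACAAGGCTA.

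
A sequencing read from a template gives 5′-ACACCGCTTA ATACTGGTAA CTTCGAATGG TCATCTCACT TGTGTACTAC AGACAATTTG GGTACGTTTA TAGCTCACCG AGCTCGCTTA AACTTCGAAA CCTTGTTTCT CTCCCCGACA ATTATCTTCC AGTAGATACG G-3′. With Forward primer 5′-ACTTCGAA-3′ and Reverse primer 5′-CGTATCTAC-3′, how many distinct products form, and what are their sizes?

The forward primer ACTTCGAA matches the top strand at positions 20–27, 92–99.
The reverse primer's reverse complement is GTAGATACG, matching at positions 132–140.
Each forward site pairs with the reverse site to give a product ending at position 140: sizes 121, 49 bp.

Two products: 121 bp, 49 bp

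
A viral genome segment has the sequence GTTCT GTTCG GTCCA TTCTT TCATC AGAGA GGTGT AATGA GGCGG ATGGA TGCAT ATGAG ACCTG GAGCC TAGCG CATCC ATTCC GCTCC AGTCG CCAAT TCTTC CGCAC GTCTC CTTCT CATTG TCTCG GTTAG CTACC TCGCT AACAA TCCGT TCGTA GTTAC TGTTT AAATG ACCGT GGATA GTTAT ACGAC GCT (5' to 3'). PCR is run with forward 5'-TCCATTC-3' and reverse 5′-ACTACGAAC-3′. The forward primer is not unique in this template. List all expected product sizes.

The forward primer TCCATTC matches the top strand at positions 12–18, 78–84.
The reverse primer's reverse complement is GTTCGTAGT, matching at positions 154–162.
Each forward site pairs with the reverse site to give a product ending at position 162: sizes 151, 85 bp.

151 bp, 85 bp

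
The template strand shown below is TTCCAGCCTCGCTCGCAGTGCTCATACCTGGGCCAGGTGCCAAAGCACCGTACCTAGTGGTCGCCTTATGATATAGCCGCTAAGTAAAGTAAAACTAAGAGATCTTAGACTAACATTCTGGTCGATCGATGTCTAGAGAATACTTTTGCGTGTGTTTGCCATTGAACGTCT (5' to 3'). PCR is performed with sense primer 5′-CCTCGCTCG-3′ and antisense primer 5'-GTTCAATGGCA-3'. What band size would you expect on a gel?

161 bp

Scanning the template, CCTCGCTCG occurs at positions 7–15; this primer anneals to the bottom strand there with its 3' end pointing downstream.
Reverse complement of the reverse primer: TGCCATTGAAC. This occurs on the top strand at positions 157–167.
Amplicon spans positions 7–167: 161 bp.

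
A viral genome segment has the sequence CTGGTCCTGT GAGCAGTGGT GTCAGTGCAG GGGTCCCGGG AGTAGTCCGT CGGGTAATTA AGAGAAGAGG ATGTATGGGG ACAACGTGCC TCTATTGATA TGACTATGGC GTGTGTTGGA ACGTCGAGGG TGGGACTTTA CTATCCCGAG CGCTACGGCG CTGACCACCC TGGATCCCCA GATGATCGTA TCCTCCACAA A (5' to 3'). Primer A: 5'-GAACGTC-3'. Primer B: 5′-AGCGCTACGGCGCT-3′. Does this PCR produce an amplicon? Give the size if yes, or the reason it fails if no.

Primer A (GAACGTC) matches the top strand at positions 119–125 (3' end points downstream).
Primer B (AGCGCTACGGCGCT) also matches the top strand directly, at positions 149–162 — its reverse complement AGCGCCGTAGCGCT is not present.
Both primers anneal to the bottom strand with 3' ends pointing the same way, so neither can prime synthesis back toward the other.

No product — both primers anneal to the same strand and extend in the same direction.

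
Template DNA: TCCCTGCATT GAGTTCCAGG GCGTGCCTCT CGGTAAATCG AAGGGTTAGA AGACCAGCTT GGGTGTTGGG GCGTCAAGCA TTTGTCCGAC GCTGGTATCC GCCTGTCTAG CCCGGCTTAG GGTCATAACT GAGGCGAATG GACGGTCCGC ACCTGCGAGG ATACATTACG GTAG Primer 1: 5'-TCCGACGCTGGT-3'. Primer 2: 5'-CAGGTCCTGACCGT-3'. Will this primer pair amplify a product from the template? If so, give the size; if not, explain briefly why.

No product — primer 2 has no binding site in the template.

Primer 2 (CAGGTCCTGACCGT) does not match the top strand, and its reverse complement ACGGTCAGGACCTG does not match either.
With no annealing site for primer 2, no amplification occurs.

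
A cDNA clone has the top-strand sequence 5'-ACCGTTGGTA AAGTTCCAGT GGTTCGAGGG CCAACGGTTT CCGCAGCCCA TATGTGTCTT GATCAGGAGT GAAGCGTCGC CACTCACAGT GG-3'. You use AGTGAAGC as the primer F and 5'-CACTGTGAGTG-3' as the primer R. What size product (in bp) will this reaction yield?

24 bp

Scanning the template, AGTGAAGC occurs at positions 68–75; this primer anneals to the bottom strand there with its 3' end pointing downstream.
Reverse complement of the reverse primer: CACTCACAGTG. This occurs on the top strand at positions 81–91.
The product runs from position 68 to position 91, so its length is 91 − 68 + 1 = 24 bp.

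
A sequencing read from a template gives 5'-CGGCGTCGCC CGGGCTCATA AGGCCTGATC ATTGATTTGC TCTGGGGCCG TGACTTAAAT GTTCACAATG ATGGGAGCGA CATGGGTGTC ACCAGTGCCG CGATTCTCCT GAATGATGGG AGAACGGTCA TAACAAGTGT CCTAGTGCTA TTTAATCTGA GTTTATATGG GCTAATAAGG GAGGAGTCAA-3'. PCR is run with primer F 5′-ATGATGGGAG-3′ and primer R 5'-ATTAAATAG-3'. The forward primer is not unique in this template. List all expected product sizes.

89 bp, 44 bp

The forward primer ATGATGGGAG matches the top strand at positions 68–77, 113–122.
The reverse primer's reverse complement is CTATTTAAT, matching at positions 148–156.
Each forward site pairs with the reverse site to give a product ending at position 156: sizes 89, 44 bp.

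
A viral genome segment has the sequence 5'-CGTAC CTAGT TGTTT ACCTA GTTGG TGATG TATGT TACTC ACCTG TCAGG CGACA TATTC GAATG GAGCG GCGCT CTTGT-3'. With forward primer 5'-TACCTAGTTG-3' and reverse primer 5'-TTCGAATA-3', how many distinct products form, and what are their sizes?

The forward primer TACCTAGTTG matches the top strand at positions 3–12, 15–24.
The reverse primer's reverse complement is TATTCGAA, matching at positions 56–63.
Each forward site pairs with the reverse site to give a product ending at position 63: sizes 61, 49 bp.

Two products: 61 bp, 49 bp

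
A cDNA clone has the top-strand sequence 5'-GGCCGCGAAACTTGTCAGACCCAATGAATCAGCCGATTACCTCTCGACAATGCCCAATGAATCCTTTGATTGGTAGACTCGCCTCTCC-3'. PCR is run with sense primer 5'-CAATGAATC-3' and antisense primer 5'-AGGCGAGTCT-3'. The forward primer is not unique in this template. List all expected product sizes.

The forward primer CAATGAATC matches the top strand at positions 22–30, 55–63.
The reverse primer's reverse complement is AGACTCGCCT, matching at positions 75–84.
Each forward site pairs with the reverse site to give a product ending at position 84: sizes 63, 30 bp.

63 bp, 30 bp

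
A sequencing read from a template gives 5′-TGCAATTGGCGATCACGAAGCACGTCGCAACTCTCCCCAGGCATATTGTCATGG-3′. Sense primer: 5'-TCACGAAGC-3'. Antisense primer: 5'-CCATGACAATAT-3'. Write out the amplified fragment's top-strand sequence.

The forward primer matches the template at positions 13–21.
Taking the reverse complement of CCATGACAATAT gives ATATTGTCATGG, found at positions 43–54 on the template; the primer anneals here to the top strand with its 3' end pointing upstream.
The product is the template from position 13 through 54 (42 bp).

5'-TCACGAAGCACGTCGCAACTCTCCCCAGGCATATTGTCATGG-3'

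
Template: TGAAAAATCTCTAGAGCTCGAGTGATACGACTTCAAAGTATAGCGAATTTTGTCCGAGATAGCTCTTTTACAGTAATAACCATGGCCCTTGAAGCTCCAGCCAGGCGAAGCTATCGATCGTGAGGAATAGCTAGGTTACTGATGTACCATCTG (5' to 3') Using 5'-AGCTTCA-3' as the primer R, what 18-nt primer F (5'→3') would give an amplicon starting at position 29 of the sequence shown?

5'-GACTTCAAAGTATAGCGA-3'

The reverse primer's reverse complement TGAAGCT matches the template at positions 90–96; the product starts at position 29.
The forward primer is identical to the top strand over positions 29–46: GACTTCAAAGTATAGCGA.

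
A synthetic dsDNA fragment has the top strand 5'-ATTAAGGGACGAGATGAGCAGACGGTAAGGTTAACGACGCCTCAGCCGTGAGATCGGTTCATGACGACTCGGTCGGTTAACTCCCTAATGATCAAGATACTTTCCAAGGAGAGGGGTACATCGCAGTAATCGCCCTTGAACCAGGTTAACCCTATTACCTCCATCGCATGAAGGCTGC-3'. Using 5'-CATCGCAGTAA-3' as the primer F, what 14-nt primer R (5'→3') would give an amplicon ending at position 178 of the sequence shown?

The forward primer binds at positions 119–129; the product's 3' end on the top strand is position 178.
The reverse primer anneals to the top strand over positions 165–178, i.e. to CGCATGAAGGCTGC.
Its sequence written 5'→3' is the reverse complement: GCAGCCTTCATGCG.

5'-GCAGCCTTCATGCG-3'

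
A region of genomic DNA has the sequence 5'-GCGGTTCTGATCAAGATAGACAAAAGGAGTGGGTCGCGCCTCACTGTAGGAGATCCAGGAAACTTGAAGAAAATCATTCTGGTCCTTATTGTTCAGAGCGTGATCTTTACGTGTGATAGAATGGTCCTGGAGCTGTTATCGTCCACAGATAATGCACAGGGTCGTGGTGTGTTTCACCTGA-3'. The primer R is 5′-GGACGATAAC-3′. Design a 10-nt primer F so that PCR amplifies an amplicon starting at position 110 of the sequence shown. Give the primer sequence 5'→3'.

5'-CGTGTGATAG-3'

The reverse primer's reverse complement GTTATCGTCC matches the template at positions 135–144; the product starts at position 110.
The forward primer is identical to the top strand over positions 110–119: CGTGTGATAG.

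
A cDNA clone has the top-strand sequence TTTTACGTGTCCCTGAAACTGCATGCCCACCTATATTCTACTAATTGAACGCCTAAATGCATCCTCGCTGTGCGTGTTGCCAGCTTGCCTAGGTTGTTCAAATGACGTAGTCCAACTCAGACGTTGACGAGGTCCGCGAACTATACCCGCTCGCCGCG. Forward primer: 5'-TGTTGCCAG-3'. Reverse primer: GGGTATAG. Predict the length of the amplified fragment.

The forward primer matches the template at positions 75–83.
Reverse complement of the reverse primer: CTATACCC. This occurs on the top strand at positions 141–148.
The product runs from position 75 to position 148, so its length is 148 − 75 + 1 = 74 bp.

74 bp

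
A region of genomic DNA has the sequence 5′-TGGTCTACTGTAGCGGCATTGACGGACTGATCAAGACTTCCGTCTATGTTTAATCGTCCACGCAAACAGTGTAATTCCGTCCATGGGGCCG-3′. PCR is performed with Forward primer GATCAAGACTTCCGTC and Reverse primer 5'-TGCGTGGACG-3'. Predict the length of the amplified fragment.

Forward primer GATCAAGACTTCCGTC is found on the top strand at positions 29–44.
Reverse complement of the reverse primer: CGTCCACGCA. This occurs on the top strand at positions 55–64.
Amplicon spans positions 29–64: 36 bp.

36 bp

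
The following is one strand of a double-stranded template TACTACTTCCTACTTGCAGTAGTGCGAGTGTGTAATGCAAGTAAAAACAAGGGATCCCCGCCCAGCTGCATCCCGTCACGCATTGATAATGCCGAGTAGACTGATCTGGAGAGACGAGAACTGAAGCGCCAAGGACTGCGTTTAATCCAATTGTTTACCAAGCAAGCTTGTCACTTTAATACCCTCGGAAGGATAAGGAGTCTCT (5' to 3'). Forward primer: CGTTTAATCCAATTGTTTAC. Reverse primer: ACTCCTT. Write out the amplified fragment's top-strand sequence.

5'-CGTTTAATCCAATTGTTTACCAAGCAAGCTTGTCACTTTAATACCCTCGGAAGGATAAGGAGT-3'

Scanning the template, CGTTTAATCCAATTGTTTAC occurs at positions 139–158; this primer anneals to the bottom strand there with its 3' end pointing downstream.
Reverse complement of the reverse primer: AAGGAGT. This occurs on the top strand at positions 195–201.
The product is the template from position 139 through 201 (63 bp).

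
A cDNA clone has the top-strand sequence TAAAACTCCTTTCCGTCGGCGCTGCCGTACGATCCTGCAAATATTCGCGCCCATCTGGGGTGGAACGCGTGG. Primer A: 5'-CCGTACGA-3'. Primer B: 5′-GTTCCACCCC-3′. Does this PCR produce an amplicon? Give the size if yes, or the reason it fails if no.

Primer A (CCGTACGA) matches the top strand at positions 25–32; it acts as a forward primer.
Primer B's reverse complement is GGGGTGGAAC, matching the top strand at positions 57–66; it acts as a reverse primer.
The 3' ends face each other across positions 25–66, giving a 42 bp product.

Yes — a 42 bp product.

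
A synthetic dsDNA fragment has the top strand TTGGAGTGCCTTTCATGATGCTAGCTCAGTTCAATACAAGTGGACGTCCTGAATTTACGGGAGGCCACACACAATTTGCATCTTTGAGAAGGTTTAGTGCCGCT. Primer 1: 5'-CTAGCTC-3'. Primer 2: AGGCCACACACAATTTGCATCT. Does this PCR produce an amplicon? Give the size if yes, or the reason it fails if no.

Primer 1 (CTAGCTC) matches the top strand at positions 21–27 (3' end points downstream).
Primer 2 (AGGCCACACACAATTTGCATCT) also matches the top strand directly, at positions 62–83 — its reverse complement AGATGCAAATTGTGTGTGGCCT is not present.
Both primers anneal to the bottom strand with 3' ends pointing the same way, so neither can prime synthesis back toward the other.

No product — both primers anneal to the same strand and extend in the same direction.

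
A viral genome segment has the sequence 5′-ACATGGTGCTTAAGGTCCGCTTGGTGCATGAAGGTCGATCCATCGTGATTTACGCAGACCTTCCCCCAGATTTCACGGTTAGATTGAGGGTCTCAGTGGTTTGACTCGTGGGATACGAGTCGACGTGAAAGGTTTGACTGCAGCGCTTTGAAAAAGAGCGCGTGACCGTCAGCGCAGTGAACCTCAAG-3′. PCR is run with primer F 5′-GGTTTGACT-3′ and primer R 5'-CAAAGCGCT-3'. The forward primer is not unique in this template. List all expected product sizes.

The forward primer GGTTTGACT matches the top strand at positions 98–106, 131–139.
The reverse primer's reverse complement is AGCGCTTTG, matching at positions 142–150.
Each forward site pairs with the reverse site to give a product ending at position 150: sizes 53, 20 bp.

53 bp, 20 bp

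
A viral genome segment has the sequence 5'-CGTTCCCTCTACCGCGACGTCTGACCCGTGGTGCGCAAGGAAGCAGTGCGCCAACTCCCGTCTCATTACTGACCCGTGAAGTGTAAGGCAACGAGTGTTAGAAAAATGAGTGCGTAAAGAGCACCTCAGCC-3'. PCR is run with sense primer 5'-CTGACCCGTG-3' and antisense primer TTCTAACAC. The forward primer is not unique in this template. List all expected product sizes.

83 bp, 35 bp

The forward primer CTGACCCGTG matches the top strand at positions 21–30, 69–78.
The reverse primer's reverse complement is GTGTTAGAA, matching at positions 95–103.
Each forward site pairs with the reverse site to give a product ending at position 103: sizes 83, 35 bp.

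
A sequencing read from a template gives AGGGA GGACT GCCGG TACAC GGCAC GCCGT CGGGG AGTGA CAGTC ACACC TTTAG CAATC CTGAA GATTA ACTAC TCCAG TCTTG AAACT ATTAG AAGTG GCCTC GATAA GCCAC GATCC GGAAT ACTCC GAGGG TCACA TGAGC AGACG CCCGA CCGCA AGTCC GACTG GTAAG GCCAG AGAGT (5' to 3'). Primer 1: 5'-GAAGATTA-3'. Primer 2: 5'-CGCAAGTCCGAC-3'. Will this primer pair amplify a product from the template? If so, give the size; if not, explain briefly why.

No product — both primers anneal to the same strand and extend in the same direction.

Primer 1 (GAAGATTA) matches the top strand at positions 63–70 (3' end points downstream).
Primer 2 (CGCAAGTCCGAC) also matches the top strand directly, at positions 157–168 — its reverse complement GTCGGACTTGCG is not present.
Both primers anneal to the bottom strand with 3' ends pointing the same way, so neither can prime synthesis back toward the other.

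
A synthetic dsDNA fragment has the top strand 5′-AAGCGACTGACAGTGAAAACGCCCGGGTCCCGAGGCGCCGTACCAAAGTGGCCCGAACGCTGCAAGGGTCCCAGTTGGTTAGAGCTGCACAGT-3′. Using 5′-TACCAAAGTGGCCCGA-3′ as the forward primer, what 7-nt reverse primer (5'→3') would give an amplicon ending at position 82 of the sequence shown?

5'-CTAACCA-3'

The forward primer binds at positions 41–56; the product's 3' end on the top strand is position 82.
The reverse primer anneals to the top strand over positions 76–82, i.e. to TGGTTAG.
Its sequence written 5'→3' is the reverse complement: CTAACCA.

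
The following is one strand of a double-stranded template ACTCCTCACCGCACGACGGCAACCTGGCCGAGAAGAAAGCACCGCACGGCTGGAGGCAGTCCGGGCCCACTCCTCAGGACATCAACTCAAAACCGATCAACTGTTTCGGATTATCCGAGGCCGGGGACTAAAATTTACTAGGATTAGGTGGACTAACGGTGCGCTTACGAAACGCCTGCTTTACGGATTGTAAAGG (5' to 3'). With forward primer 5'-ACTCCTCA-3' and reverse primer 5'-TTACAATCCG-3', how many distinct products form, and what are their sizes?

Two products: 193 bp, 125 bp

The forward primer ACTCCTCA matches the top strand at positions 1–8, 69–76.
The reverse primer's reverse complement is CGGATTGTAA, matching at positions 184–193.
Each forward site pairs with the reverse site to give a product ending at position 193: sizes 193, 125 bp.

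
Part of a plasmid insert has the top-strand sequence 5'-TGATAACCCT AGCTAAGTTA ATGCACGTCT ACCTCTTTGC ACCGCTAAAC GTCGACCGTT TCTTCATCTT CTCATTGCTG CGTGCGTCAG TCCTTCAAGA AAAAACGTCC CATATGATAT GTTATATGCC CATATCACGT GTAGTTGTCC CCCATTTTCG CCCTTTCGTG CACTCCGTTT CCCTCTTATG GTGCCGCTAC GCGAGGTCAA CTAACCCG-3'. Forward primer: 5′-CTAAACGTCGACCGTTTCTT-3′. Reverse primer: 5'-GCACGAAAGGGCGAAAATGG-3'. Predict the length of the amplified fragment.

127 bp

Scanning the template, CTAAACGTCGACCGTTTCTT occurs at positions 45–64; this primer anneals to the bottom strand there with its 3' end pointing downstream.
The reverse primer's reverse complement is CCATTTTCGCCCTTTCGTGC, which matches the template at positions 152–171.
The product runs from position 45 to position 171, so its length is 171 − 45 + 1 = 127 bp.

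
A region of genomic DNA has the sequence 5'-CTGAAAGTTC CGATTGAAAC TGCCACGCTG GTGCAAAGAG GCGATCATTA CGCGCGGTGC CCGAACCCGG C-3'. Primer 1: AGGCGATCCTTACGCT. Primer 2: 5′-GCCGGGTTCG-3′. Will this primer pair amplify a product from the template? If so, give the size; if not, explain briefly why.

No product — primer 1 has no binding site in the template.

Primer 1 (AGGCGATCCTTACGCT) does not match the top strand, and its reverse complement AGCGTAAGGATCGCCT does not match either.
With no annealing site for primer 1, no amplification occurs.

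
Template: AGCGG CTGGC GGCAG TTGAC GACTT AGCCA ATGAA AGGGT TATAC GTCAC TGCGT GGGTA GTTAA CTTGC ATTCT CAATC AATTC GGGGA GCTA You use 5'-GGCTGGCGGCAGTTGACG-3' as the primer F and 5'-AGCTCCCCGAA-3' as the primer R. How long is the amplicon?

Scanning the template, GGCTGGCGGCAGTTGACG occurs at positions 4–21; this primer anneals to the bottom strand there with its 3' end pointing downstream.
Reverse complement of the reverse primer: TTCGGGGAGCT. This occurs on the top strand at positions 83–93.
The product runs from position 4 to position 93, so its length is 93 − 4 + 1 = 90 bp.

90 bp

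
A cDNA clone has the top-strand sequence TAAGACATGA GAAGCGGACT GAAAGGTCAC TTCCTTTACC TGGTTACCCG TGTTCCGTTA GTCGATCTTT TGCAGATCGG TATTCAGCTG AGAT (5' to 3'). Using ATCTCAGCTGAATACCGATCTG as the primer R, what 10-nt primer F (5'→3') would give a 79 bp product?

5'-GGACTGAAAG-3'

The reverse primer's reverse complement CAGATCGGTATTCAGCTGAGAT matches the template at positions 73–94, so the product ends at position 94.
A 79 bp product then starts at position 94 − 79 + 1 = 16.
The forward primer is identical to the top strand there: GGACTGAAAG.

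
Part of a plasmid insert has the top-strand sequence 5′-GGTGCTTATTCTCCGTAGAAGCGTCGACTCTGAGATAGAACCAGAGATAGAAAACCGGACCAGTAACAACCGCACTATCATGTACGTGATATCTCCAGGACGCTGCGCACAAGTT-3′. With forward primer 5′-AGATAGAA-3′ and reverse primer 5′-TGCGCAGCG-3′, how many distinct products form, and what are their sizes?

The forward primer AGATAGAA matches the top strand at positions 33–40, 45–52.
The reverse primer's reverse complement is CGCTGCGCA, matching at positions 101–109.
Each forward site pairs with the reverse site to give a product ending at position 109: sizes 77, 65 bp.

Two products: 77 bp, 65 bp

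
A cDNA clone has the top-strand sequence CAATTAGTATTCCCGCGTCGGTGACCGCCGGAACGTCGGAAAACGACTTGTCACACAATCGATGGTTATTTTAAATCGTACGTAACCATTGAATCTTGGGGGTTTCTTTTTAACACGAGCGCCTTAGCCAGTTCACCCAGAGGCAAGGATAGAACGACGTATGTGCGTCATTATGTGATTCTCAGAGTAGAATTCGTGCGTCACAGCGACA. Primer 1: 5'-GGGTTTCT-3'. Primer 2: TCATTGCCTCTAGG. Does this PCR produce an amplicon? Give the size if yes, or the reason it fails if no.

Primer 2 (TCATTGCCTCTAGG) does not match the top strand, and its reverse complement CCTAGAGGCAATGA does not match either.
With no annealing site for primer 2, no amplification occurs.

No product — primer 2 has no binding site in the template.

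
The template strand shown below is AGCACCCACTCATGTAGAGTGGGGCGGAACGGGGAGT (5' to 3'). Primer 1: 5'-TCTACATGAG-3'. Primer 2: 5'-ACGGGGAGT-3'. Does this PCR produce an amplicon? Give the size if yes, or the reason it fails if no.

No product — the primers' 3' ends point away from each other.

Primer 1 (TCTACATGAG) has reverse complement CTCATGTAGA, which matches the top strand at positions 9–18; primer 1 anneals to the top strand there with its 3' end pointing upstream toward position 9.
Primer 2 (ACGGGGAGT) matches the top strand directly at positions 29–37; it anneals to the bottom strand with its 3' end pointing downstream toward position 37.
The 3' ends diverge (primer 1 extends toward position 1, primer 2 toward position 37), so the primers never converge on a shared product.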